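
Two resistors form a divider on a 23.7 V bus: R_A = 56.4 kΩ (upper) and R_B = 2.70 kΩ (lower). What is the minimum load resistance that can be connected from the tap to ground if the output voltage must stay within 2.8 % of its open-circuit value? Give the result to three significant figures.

R_L(min) ≈ 89.4 kΩ

Output resistance R_th = R_A‖R_B = (56.4 × 2.70)/59.10 = 2.577 kΩ.
The fractional drop is R_th/(R_th + R_L); requiring this ≤ 0.0280 gives R_L ≥ R_th(1/0.0280 − 1) = 2.577 × 34.71 = 89.4 kΩ.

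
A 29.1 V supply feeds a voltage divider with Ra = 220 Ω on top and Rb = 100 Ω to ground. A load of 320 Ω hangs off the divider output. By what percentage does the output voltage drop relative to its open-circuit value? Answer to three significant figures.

17.7 %

The divider's output (Thévenin) resistance is Ra‖Rb = 68.75 Ω.
Fractional drop under load = R_th/(R_th + R_L) = 68.75 / (68.75 + 320) = 0.1768.
So the output falls by 17.7 %.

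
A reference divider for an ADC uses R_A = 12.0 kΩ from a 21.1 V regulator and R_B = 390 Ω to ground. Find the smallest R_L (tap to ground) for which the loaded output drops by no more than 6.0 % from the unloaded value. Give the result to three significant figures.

Output resistance R_th = R_A‖R_B = (12000 × 390)/12390 = 377.7 Ω.
The fractional drop is R_th/(R_th + R_L); requiring this ≤ 0.0600 gives R_L ≥ R_th(1/0.0600 − 1) = 377.7 × 15.67 = 5.92 kΩ.

R_L(min) ≈ 5.92 kΩ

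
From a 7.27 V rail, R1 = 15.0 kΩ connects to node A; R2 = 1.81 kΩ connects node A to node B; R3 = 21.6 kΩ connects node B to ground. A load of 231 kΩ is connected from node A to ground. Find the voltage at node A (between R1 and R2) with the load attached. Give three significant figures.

Below node A the series string R2+R3 = 23.41 kΩ sits in parallel with the 231 kΩ load: 21.26 kΩ.
V_A = 7.27 × 21.26/(15.0 + 21.26) = 4.26 V.

V ≈ 4.26 V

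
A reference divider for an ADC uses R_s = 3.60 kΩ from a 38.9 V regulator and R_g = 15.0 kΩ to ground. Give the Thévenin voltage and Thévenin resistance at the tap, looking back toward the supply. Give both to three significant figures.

V_th = 31.4 V, R_th = 2.90 kΩ

V_th is the open-circuit tap voltage: 38.9 × 15.0/(3.60 + 15.0) = 31.4 V.
With the supply zeroed, R_s and R_g appear in parallel from the tap: R_th = R_s‖R_g = (3.60 × 15.0)/18.60 = 2.90 kΩ.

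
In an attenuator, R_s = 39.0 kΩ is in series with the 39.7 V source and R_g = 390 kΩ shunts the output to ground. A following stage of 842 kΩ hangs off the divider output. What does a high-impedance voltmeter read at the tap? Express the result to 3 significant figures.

The load sits in parallel with R_g: R_g‖R_L = (390 × 842) / (390 + 842) = 266.5 kΩ.
V_out = 39.7 × 266.5 / (39.0 + 266.5) = 39.7 × 266.5/305.5 = 34.6 V.

V_out ≈ 34.6 V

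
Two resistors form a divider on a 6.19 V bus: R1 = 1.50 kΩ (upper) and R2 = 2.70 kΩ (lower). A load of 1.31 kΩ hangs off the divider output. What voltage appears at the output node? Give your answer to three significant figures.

The load sits in parallel with R2: R2‖R_L = (2.70 × 1.31) / (2.70 + 1.31) = 0.8820 kΩ.
V_out = 6.19 × 0.8820 / (1.50 + 0.8820) = 6.19 × 0.8820/2.382 = 2.29 V.

V_out ≈ 2.29 V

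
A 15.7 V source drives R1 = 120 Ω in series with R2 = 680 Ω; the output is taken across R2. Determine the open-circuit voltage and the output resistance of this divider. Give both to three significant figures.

V_th is the open-circuit tap voltage: 15.7 × 680/(120 + 680) = 13.3 V.
With the supply zeroed, R1 and R2 appear in parallel from the tap: R_th = R1‖R2 = (120 × 680)/800.0 = 102 Ω.

V_th = 13.3 V, R_th = 102 Ω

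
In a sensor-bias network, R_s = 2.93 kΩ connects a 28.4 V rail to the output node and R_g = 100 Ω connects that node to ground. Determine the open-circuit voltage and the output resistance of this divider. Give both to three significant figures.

V_th = 0.937 V, R_th = 96.7 Ω

V_th is the open-circuit tap voltage: 28.4 × 100/(2930 + 100) = 0.937 V.
With the supply zeroed, R_s and R_g appear in parallel from the tap: R_th = R_s‖R_g = (2930 × 100)/3030 = 96.7 Ω.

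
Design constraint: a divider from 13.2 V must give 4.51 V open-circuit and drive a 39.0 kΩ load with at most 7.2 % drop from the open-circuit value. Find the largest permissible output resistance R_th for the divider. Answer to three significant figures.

R_th ≤ 3.03 kΩ

Loading drop = R_th/(R_th + R_L) ≤ 0.0720, so R_th ≤ R_L · ε/(1−ε) = 39.0 kΩ × 0.0720/0.9280 = 3.03 kΩ.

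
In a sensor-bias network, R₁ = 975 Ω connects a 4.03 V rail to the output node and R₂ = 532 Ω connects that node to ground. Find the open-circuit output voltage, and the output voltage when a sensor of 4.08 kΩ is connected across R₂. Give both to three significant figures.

Unloaded: 1.42 V; loaded: 1.31 V

Open-circuit: V = 4.03 × 532/(975 + 532) = 1.42 V.
With the load, R₂ becomes R₂‖R_L = 470.6 Ω, so V = 4.03 × 470.6/1446 = 1.31 V.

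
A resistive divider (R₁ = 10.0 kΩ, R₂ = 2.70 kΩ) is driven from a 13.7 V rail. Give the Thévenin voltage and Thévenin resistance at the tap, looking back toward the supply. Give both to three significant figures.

V_th = 2.91 V, R_th = 2.13 kΩ

V_th is the open-circuit tap voltage: 13.7 × 2.70/(10.0 + 2.70) = 2.91 V.
With the supply zeroed, R₁ and R₂ appear in parallel from the tap: R_th = R₁‖R₂ = (10.0 × 2.70)/12.70 = 2.13 kΩ.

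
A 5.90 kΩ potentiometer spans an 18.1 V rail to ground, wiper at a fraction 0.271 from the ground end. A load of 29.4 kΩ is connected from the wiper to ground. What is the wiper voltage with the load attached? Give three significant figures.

V ≈ 4.72 V

The wiper splits the pot into (1−α)R = 4.301 kΩ above and αR = 1.599 kΩ below.
Lower section ‖ load = 1.516 kΩ.
V_wiper = 18.1 × 1.516/(4.301 + 1.516) = 4.72 V.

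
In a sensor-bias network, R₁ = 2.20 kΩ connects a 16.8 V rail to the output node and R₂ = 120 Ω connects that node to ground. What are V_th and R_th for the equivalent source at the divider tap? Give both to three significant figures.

V_th = 0.869 V, R_th = 114 Ω

V_th is the open-circuit tap voltage: 16.8 × 120/(2200 + 120) = 0.869 V.
With the supply zeroed, R₁ and R₂ appear in parallel from the tap: R_th = R₁‖R₂ = (2200 × 120)/2320 = 114 Ω.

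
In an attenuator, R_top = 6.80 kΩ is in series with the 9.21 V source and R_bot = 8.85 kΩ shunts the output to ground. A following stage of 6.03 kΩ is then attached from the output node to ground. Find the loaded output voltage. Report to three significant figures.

The load sits in parallel with R_bot: R_bot‖R_L = (8.85 × 6.03) / (8.85 + 6.03) = 3.586 kΩ.
V_out = 9.21 × 3.586 / (6.80 + 3.586) = 9.21 × 3.586/10.39 = 3.18 V.

V_out ≈ 3.18 V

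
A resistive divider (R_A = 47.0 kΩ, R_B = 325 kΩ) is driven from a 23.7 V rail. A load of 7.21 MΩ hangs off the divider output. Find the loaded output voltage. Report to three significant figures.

The load sits in parallel with R_B: R_B‖R_L = (325 × 7210) / (325 + 7210) = 311.0 kΩ.
V_out = 23.7 × 311.0 / (47.0 + 311.0) = 23.7 × 311.0/358.0 = 20.6 V.

V_out ≈ 20.6 V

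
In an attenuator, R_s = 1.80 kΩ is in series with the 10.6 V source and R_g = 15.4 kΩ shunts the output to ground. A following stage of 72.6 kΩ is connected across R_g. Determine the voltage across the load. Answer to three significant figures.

The load sits in parallel with R_g: R_g‖R_L = (15.4 × 72.6) / (15.4 + 72.6) = 12.71 kΩ.
V_out = 10.6 × 12.71 / (1.80 + 12.71) = 10.6 × 12.71/14.51 = 9.28 V.
(Unloaded it would have been 9.49 V.)

V_out ≈ 9.28 V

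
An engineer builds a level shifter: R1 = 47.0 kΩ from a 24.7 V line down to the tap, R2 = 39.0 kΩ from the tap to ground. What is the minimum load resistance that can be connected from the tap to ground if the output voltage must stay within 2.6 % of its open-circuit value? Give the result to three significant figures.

Output resistance R_th = R1‖R2 = (47.0 × 39.0)/86.00 = 21.31 kΩ.
The fractional drop is R_th/(R_th + R_L); requiring this ≤ 0.0260 gives R_L ≥ R_th(1/0.0260 − 1) = 21.31 × 37.46 = 798 kΩ.

R_L(min) ≈ 798 kΩ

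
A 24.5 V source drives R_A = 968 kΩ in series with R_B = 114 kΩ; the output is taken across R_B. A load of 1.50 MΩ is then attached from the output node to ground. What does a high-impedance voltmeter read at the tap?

V_out ≈ 2.42 V

The load sits in parallel with R_B: R_B‖R_L = (114 × 1500) / (114 + 1500) = 105.9 kΩ.
V_out = 24.5 × 105.9 / (968 + 105.9) = 24.5 × 105.9/1074 = 2.42 V.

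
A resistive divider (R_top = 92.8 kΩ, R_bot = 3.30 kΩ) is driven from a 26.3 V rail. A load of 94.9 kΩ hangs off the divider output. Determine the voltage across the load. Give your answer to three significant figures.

The load sits in parallel with R_bot: R_bot‖R_L = (3.30 × 94.9) / (3.30 + 94.9) = 3.189 kΩ.
V_out = 26.3 × 3.189 / (92.8 + 3.189) = 26.3 × 3.189/95.99 = 0.874 V.

V_out ≈ 0.874 V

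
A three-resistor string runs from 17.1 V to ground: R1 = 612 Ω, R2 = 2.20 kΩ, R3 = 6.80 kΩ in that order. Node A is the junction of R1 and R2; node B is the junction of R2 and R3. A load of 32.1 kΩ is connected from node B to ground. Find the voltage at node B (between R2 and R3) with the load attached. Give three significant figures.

V ≈ 11.4 V

At node B, R3 is in parallel with the load: R3‖R_L = 5611 Ω.
Below node A the resistance is R2 + (R3‖R_L) = 7811 Ω, so V_A = 17.1 × 7811/8423 = 15.86 V.
Then V_B = V_A × (R3‖R_L)/(R2 + R3‖R_L) = 15.86 × 5611/7811 = 11.4 V.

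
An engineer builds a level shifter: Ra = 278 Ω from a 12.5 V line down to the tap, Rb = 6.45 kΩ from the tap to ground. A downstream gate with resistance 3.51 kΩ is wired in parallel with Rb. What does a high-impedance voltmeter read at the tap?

The load sits in parallel with Rb: Rb‖R_L = (6450 × 3510) / (6450 + 3510) = 2273 Ω.
V_out = 12.5 × 2273 / (278 + 2273) = 12.5 × 2273/2551 = 11.1 V.
(Unloaded it would have been 12.0 V.)

V_out ≈ 11.1 V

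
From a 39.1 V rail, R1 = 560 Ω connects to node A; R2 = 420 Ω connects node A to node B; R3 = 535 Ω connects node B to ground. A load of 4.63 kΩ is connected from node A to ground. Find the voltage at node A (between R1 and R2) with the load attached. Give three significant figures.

V ≈ 22.9 V

Below node A the series string R2+R3 = 955.0 Ω sits in parallel with the 4630 Ω load: 791.7 Ω.
V_A = 39.1 × 791.7/(560 + 791.7) = 22.9 V.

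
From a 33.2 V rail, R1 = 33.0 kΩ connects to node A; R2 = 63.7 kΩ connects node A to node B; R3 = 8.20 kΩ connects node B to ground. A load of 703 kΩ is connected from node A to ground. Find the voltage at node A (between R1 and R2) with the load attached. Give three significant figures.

V ≈ 22.0 V

Below node A the series string R2+R3 = 71.90 kΩ sits in parallel with the 703 kΩ load: 65.23 kΩ.
V_A = 33.2 × 65.23/(33.0 + 65.23) = 22.0 V.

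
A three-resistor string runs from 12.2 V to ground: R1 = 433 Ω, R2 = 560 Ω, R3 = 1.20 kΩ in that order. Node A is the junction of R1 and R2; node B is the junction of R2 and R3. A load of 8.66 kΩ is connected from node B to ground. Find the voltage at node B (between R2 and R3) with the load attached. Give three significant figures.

V ≈ 6.28 V

At node B, R3 is in parallel with the load: R3‖R_L = 1054 Ω.
Below node A the resistance is R2 + (R3‖R_L) = 1614 Ω, so V_A = 12.2 × 1614/2047 = 9.619 V.
Then V_B = V_A × (R3‖R_L)/(R2 + R3‖R_L) = 9.619 × 1054/1614 = 6.28 V.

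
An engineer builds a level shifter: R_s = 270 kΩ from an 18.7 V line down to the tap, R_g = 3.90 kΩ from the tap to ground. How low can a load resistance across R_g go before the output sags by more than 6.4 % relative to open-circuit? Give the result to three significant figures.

Output resistance R_th = R_s‖R_g = (270 × 3.90)/273.9 = 3.844 kΩ.
The fractional drop is R_th/(R_th + R_L); requiring this ≤ 0.0640 gives R_L ≥ R_th(1/0.0640 − 1) = 3.844 × 14.62 = 56.2 kΩ.

R_L(min) ≈ 56.2 kΩ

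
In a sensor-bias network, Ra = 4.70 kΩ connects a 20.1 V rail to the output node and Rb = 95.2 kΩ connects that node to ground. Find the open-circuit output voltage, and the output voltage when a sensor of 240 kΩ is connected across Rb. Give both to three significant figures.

Unloaded: 19.2 V; loaded: 18.8 V

Open-circuit: V = 20.1 × 95.2/(4.70 + 95.2) = 19.2 V.
With the load, Rb becomes Rb‖R_L = 68.16 kΩ, so V = 20.1 × 68.16/72.86 = 18.8 V.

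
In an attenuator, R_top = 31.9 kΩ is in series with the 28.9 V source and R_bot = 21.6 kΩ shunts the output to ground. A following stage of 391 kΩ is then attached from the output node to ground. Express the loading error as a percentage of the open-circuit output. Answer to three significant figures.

The divider's output (Thévenin) resistance is R_top‖R_bot = 12.88 kΩ.
Fractional drop under load = R_th/(R_th + R_L) = 12.88 / (12.88 + 391) = 0.03189.
So the output falls by 3.19 %.

3.19 %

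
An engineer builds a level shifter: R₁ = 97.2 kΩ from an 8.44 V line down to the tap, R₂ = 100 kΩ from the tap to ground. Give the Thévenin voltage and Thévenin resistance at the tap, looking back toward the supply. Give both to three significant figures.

V_th is the open-circuit tap voltage: 8.44 × 100/(97.2 + 100) = 4.28 V.
With the supply zeroed, R₁ and R₂ appear in parallel from the tap: R_th = R₁‖R₂ = (97.2 × 100)/197.2 = 49.3 kΩ.

V_th = 4.28 V, R_th = 49.3 kΩ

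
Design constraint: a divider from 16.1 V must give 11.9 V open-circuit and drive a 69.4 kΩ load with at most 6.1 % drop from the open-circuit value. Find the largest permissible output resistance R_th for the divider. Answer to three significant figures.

Loading drop = R_th/(R_th + R_L) ≤ 0.0610, so R_th ≤ R_L · ε/(1−ε) = 69.4 kΩ × 0.0610/0.9390 = 4.51 kΩ.

R_th ≤ 4.51 kΩ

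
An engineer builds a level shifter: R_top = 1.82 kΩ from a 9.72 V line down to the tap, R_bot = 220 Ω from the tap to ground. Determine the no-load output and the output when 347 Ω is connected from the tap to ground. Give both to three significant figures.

Unloaded: 1.05 V; loaded: 0.670 V

Open-circuit: V = 9.72 × 220/(1820 + 220) = 1.05 V.
With the load, R_bot becomes R_bot‖R_L = 134.6 Ω, so V = 9.72 × 134.6/1955 = 0.670 V.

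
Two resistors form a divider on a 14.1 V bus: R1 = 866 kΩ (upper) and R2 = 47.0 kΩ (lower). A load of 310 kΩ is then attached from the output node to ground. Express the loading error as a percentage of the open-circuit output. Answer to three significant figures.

Unloaded V = 14.1 × 47.0/913.0 = 0.72585 V.
Loaded: R2‖R_L = 40.81 kΩ, giving V = 14.1 × 40.81/906.8 = 0.63459 V.
Drop = (0.72585 − 0.63459) / 0.72585 = 12.6 %.

12.6 %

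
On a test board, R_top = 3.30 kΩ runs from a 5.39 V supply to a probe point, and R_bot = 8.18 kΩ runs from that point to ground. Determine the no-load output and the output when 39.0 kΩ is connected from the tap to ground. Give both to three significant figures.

Unloaded: 3.84 V; loaded: 3.62 V

Open-circuit: V = 5.39 × 8.18/(3.30 + 8.18) = 3.84 V.
With the load, R_bot becomes R_bot‖R_L = 6.762 kΩ, so V = 5.39 × 6.762/10.06 = 3.62 V.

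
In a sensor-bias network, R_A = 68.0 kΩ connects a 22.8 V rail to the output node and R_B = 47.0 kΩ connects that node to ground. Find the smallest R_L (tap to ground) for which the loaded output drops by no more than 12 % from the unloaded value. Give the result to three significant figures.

R_L(min) ≈ 204 kΩ

Output resistance R_th = R_A‖R_B = (68.0 × 47.0)/115.0 = 27.79 kΩ.
The fractional drop is R_th/(R_th + R_L); requiring this ≤ 0.120 gives R_L ≥ R_th(1/0.120 − 1) = 27.79 × 7.333 = 204 kΩ.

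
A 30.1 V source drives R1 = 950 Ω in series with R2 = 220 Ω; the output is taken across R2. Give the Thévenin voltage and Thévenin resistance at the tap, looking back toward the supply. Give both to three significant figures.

V_th is the open-circuit tap voltage: 30.1 × 220/(950 + 220) = 5.66 V.
With the supply zeroed, R1 and R2 appear in parallel from the tap: R_th = R1‖R2 = (950 × 220)/1170 = 179 Ω.

V_th = 5.66 V, R_th = 179 Ω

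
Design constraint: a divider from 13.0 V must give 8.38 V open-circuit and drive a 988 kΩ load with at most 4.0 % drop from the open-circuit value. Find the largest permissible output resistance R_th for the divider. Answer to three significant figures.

R_th ≤ 41.2 kΩ

Loading drop = R_th/(R_th + R_L) ≤ 0.0400, so R_th ≤ R_L · ε/(1−ε) = 988 kΩ × 0.0400/0.9600 = 41.2 kΩ.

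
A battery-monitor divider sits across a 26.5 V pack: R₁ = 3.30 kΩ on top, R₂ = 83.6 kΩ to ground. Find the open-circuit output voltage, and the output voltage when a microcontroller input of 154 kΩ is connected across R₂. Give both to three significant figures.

Unloaded: 25.5 V; loaded: 25.0 V

Open-circuit: V = 26.5 × 83.6/(3.30 + 83.6) = 25.5 V.
With the load, R₂ becomes R₂‖R_L = 54.19 kΩ, so V = 26.5 × 54.19/57.49 = 25.0 V.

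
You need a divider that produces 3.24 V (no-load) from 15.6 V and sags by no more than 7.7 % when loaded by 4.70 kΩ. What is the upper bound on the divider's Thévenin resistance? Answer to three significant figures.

Loading drop = R_th/(R_th + R_L) ≤ 0.0770, so R_th ≤ R_L · ε/(1−ε) = 4.70 kΩ × 0.0770/0.9230 = 392 Ω.
(Any R1, R2 with R2/(R1+R2) = 0.208 and R1‖R2 ≤ 392 Ω will meet the spec.)

R_th ≤ 392 Ω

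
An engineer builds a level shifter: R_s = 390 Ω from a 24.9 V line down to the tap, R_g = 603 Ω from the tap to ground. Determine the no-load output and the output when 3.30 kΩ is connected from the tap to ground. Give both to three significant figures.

Open-circuit: V = 24.9 × 603/(390 + 603) = 15.1 V.
With the load, R_g becomes R_g‖R_L = 509.8 Ω, so V = 24.9 × 509.8/899.8 = 14.1 V.

Unloaded: 15.1 V; loaded: 14.1 V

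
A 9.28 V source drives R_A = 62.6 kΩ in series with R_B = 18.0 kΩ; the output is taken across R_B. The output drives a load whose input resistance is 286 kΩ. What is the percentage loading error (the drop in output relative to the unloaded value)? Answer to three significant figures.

4.66 %

The divider's output (Thévenin) resistance is R_A‖R_B = 13.98 kΩ.
Fractional drop under load = R_th/(R_th + R_L) = 13.98 / (13.98 + 286) = 0.04660.
So the output falls by 4.66 %.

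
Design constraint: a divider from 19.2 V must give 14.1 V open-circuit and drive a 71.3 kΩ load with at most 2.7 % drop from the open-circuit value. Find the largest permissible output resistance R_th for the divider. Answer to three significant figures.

R_th ≤ 1.98 kΩ

Loading drop = R_th/(R_th + R_L) ≤ 0.0270, so R_th ≤ R_L · ε/(1−ε) = 71.3 kΩ × 0.0270/0.9730 = 1.98 kΩ.
(Any R1, R2 with R2/(R1+R2) = 0.734 and R1‖R2 ≤ 1.98 kΩ will meet the spec.)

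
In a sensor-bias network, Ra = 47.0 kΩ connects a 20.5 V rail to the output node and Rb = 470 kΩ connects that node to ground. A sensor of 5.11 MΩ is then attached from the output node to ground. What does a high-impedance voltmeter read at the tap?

V_out ≈ 18.5 V

The load sits in parallel with Rb: Rb‖R_L = (470 × 5110) / (470 + 5110) = 430.4 kΩ.
V_out = 20.5 × 430.4 / (47.0 + 430.4) = 20.5 × 430.4/477.4 = 18.5 V.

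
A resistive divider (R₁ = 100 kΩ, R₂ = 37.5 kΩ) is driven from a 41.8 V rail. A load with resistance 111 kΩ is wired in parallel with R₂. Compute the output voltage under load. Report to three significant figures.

The load sits in parallel with R₂: R₂‖R_L = (37.5 × 111) / (37.5 + 111) = 28.03 kΩ.
V_out = 41.8 × 28.03 / (100 + 28.03) = 41.8 × 28.03/128.0 = 9.15 V.

V_out ≈ 9.15 V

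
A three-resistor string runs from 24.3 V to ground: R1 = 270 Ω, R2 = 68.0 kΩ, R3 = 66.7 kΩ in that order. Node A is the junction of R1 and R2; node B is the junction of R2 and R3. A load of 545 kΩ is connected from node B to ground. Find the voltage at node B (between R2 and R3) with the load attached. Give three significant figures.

V ≈ 11.3 V

At node B, R3 is in parallel with the load: R3‖R_L = 59430 Ω.
Below node A the resistance is R2 + (R3‖R_L) = 127400 Ω, so V_A = 24.3 × 127400/127700 = 24.25 V.
Then V_B = V_A × (R3‖R_L)/(R2 + R3‖R_L) = 24.25 × 59430/127400 = 11.3 V.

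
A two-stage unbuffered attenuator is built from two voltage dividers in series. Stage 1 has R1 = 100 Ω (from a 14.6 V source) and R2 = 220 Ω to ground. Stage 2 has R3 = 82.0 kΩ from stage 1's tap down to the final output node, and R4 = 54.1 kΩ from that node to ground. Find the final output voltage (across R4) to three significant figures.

V_out ≈ 3.99 V

Stage 2 presents R3+R4 = 136100 Ω as a load on stage 1's tap.
Stage 1's lower leg becomes R2‖(R3+R4) = 219.6 Ω, so V_mid = 14.6 × 219.6/319.6 = 10.03 V.
Stage 2 is itself unloaded: V_out = V_mid × R4/(R3+R4) = 10.03 × 54100/136100 = 3.99 V.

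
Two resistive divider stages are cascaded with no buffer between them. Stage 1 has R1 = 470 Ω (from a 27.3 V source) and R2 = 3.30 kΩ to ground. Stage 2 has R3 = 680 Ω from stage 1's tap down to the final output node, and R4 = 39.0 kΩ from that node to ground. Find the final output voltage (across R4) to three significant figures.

V_out ≈ 23.2 V

Stage 2 presents R3+R4 = 39680 Ω as a load on stage 1's tap.
Stage 1's lower leg becomes R2‖(R3+R4) = 3047 Ω, so V_mid = 27.3 × 3047/3517 = 23.65 V.
Stage 2 is itself unloaded: V_out = V_mid × R4/(R3+R4) = 23.65 × 39000/39680 = 23.2 V.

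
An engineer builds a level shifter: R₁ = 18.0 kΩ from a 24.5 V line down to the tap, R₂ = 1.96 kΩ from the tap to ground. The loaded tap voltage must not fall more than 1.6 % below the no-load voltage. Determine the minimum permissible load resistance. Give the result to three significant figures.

R_L(min) ≈ 109 kΩ

Output resistance R_th = R₁‖R₂ = (18.0 × 1.96)/19.96 = 1.768 kΩ.
The fractional drop is R_th/(R_th + R_L); requiring this ≤ 0.0160 gives R_L ≥ R_th(1/0.0160 − 1) = 1.768 × 61.50 = 109 kΩ.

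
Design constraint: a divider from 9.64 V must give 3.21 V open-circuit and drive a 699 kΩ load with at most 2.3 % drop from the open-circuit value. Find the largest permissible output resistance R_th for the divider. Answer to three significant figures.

Loading drop = R_th/(R_th + R_L) ≤ 0.0230, so R_th ≤ R_L · ε/(1−ε) = 699 kΩ × 0.0230/0.9770 = 16.5 kΩ.

R_th ≤ 16.5 kΩ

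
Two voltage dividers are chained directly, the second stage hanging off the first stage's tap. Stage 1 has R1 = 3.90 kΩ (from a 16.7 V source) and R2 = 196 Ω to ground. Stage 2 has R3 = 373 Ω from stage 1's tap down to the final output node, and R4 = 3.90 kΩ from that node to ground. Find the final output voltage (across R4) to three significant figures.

V_out ≈ 0.699 V

Stage 2 presents R3+R4 = 4273 Ω as a load on stage 1's tap.
Stage 1's lower leg becomes R2‖(R3+R4) = 187.4 Ω, so V_mid = 16.7 × 187.4/4087 = 0.7657 V.
Stage 2 is itself unloaded: V_out = V_mid × R4/(R3+R4) = 0.7657 × 3900/4273 = 0.699 V.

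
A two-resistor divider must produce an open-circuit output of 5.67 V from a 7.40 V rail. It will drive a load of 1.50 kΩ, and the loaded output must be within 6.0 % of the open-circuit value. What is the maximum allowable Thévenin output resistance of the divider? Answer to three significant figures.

R_th ≤ 95.7 Ω

Loading drop = R_th/(R_th + R_L) ≤ 0.0600, so R_th ≤ R_L · ε/(1−ε) = 1.50 kΩ × 0.0600/0.9400 = 95.7 Ω.
(Any R1, R2 with R2/(R1+R2) = 0.766 and R1‖R2 ≤ 95.7 Ω will meet the spec.)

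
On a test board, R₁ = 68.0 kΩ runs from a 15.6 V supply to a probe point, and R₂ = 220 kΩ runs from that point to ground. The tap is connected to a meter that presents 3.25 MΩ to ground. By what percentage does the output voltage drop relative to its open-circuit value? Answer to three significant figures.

The divider's output (Thévenin) resistance is R₁‖R₂ = 51.94 kΩ.
Fractional drop under load = R_th/(R_th + R_L) = 51.94 / (51.94 + 3250) = 0.01573.
So the output falls by 1.57 %.

1.57 %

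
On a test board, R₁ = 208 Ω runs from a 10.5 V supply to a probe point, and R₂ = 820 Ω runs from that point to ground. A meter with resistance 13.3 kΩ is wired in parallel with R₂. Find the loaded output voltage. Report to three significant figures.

The load sits in parallel with R₂: R₂‖R_L = (820 × 13300) / (820 + 13300) = 772.4 Ω.
V_out = 10.5 × 772.4 / (208 + 772.4) = 10.5 × 772.4/980.4 = 8.27 V.

V_out ≈ 8.27 V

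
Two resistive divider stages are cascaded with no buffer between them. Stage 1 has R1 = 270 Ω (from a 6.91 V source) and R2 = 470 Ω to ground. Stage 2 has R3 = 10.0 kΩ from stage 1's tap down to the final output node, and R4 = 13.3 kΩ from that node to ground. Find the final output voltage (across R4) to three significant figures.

V_out ≈ 2.49 V

Stage 2 presents R3+R4 = 23300 Ω as a load on stage 1's tap.
Stage 1's lower leg becomes R2‖(R3+R4) = 460.7 Ω, so V_mid = 6.91 × 460.7/730.7 = 4.357 V.
Stage 2 is itself unloaded: V_out = V_mid × R4/(R3+R4) = 4.357 × 13300/23300 = 2.49 V.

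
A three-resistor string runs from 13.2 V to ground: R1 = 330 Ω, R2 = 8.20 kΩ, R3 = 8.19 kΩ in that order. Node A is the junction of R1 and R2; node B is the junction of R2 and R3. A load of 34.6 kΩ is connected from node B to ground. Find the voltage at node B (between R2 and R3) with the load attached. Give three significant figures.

V ≈ 5.77 V

At node B, R3 is in parallel with the load: R3‖R_L = 6622 Ω.
Below node A the resistance is R2 + (R3‖R_L) = 14820 Ω, so V_A = 13.2 × 14820/15150 = 12.91 V.
Then V_B = V_A × (R3‖R_L)/(R2 + R3‖R_L) = 12.91 × 6622/14820 = 5.77 V.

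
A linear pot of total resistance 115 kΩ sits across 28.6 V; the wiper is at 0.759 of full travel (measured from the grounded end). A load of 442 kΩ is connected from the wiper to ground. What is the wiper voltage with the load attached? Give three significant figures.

V ≈ 20.7 V

The wiper splits the pot into (1−α)R = 27.71 kΩ above and αR = 87.28 kΩ below.
Lower section ‖ load = 72.89 kΩ.
V_wiper = 28.6 × 72.89/(27.71 + 72.89) = 20.7 V.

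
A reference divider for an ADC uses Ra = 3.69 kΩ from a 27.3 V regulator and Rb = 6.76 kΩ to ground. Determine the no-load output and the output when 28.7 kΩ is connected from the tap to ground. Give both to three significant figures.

Open-circuit: V = 27.3 × 6.76/(3.69 + 6.76) = 17.7 V.
With the load, Rb becomes Rb‖R_L = 5.471 kΩ, so V = 27.3 × 5.471/9.161 = 16.3 V.

Unloaded: 17.7 V; loaded: 16.3 V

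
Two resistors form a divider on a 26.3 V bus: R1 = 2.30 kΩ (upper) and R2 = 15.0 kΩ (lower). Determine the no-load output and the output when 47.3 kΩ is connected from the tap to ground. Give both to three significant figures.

Unloaded: 22.8 V; loaded: 21.9 V

Open-circuit: V = 26.3 × 15.0/(2.30 + 15.0) = 22.8 V.
With the load, R2 becomes R2‖R_L = 11.39 kΩ, so V = 26.3 × 11.39/13.69 = 21.9 V.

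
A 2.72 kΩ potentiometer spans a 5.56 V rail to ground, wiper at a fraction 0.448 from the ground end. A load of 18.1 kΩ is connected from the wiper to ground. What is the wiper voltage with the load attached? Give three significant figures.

V ≈ 2.40 V

The wiper splits the pot into (1−α)R = 1.501 kΩ above and αR = 1.219 kΩ below.
Lower section ‖ load = 1.142 kΩ.
V_wiper = 5.56 × 1.142/(1.501 + 1.142) = 2.40 V.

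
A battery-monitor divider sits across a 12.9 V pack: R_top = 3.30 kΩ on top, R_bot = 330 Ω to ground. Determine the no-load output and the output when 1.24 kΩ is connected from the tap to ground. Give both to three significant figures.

Open-circuit: V = 12.9 × 330/(3300 + 330) = 1.17 V.
With the load, R_bot becomes R_bot‖R_L = 260.6 Ω, so V = 12.9 × 260.6/3561 = 0.944 V.

Unloaded: 1.17 V; loaded: 0.944 V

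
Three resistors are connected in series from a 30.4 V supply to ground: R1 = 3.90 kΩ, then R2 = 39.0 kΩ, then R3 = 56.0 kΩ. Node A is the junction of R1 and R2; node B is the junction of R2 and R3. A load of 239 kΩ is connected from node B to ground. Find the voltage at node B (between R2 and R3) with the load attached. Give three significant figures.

At node B, R3 is in parallel with the load: R3‖R_L = 45.37 kΩ.
Below node A the resistance is R2 + (R3‖R_L) = 84.37 kΩ, so V_A = 30.4 × 84.37/88.27 = 29.06 V.
Then V_B = V_A × (R3‖R_L)/(R2 + R3‖R_L) = 29.06 × 45.37/84.37 = 15.6 V.

V ≈ 15.6 V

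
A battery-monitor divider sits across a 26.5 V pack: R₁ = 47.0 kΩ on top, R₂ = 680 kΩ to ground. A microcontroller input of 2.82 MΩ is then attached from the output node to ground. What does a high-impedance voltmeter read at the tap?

V_out ≈ 24.4 V

The load sits in parallel with R₂: R₂‖R_L = (680 × 2820) / (680 + 2820) = 547.9 kΩ.
V_out = 26.5 × 547.9 / (47.0 + 547.9) = 26.5 × 547.9/594.9 = 24.4 V.
(Unloaded it would have been 24.8 V.)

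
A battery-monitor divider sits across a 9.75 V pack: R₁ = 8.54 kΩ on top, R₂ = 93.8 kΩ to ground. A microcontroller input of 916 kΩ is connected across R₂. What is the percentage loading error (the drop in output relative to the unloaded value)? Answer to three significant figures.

The divider's output (Thévenin) resistance is R₁‖R₂ = 7.827 kΩ.
Fractional drop under load = R_th/(R_th + R_L) = 7.827 / (7.827 + 916) = 0.008473.
So the output falls by 0.847 %.

0.847 %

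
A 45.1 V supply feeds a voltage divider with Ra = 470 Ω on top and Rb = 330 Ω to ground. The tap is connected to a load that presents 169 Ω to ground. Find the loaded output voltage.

V_out ≈ 8.66 V

The load sits in parallel with Rb: Rb‖R_L = (330 × 169) / (330 + 169) = 111.8 Ω.
V_out = 45.1 × 111.8 / (470 + 111.8) = 45.1 × 111.8/581.8 = 8.66 V.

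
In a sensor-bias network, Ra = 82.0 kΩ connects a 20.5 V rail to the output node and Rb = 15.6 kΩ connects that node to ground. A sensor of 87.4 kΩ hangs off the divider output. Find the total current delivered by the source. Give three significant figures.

Rb‖R_L = 13.24 kΩ, so the source sees Ra + Rb‖R_L = 95.24 kΩ.
I = 20.5 V / 95.24 kΩ = 0.215 mA.

I ≈ 0.215 mA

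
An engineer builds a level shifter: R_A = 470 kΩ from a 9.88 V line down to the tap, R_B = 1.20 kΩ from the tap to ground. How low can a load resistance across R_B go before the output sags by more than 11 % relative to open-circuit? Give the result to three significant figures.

Output resistance R_th = R_A‖R_B = (470 × 1.20)/471.2 = 1.197 kΩ.
The fractional drop is R_th/(R_th + R_L); requiring this ≤ 0.110 gives R_L ≥ R_th(1/0.110 − 1) = 1.197 × 8.091 = 9.68 kΩ.

R_L(min) ≈ 9.68 kΩ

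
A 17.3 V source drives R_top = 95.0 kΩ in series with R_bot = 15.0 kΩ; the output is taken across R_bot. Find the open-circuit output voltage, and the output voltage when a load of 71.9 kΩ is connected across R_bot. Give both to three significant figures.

Open-circuit: V = 17.3 × 15.0/(95.0 + 15.0) = 2.36 V.
With the load, R_bot becomes R_bot‖R_L = 12.41 kΩ, so V = 17.3 × 12.41/107.4 = 2.00 V.

Unloaded: 2.36 V; loaded: 2.00 V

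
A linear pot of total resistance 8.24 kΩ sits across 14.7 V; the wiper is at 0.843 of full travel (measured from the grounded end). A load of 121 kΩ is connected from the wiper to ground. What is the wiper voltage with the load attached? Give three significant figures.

The wiper splits the pot into (1−α)R = 1.294 kΩ above and αR = 6.946 kΩ below.
Lower section ‖ load = 6.569 kΩ.
V_wiper = 14.7 × 6.569/(1.294 + 6.569) = 12.3 V.

V ≈ 12.3 V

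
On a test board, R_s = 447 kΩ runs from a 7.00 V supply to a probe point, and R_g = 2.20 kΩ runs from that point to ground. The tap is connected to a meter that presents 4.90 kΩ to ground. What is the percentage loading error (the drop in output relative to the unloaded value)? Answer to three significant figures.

30.9 %

Unloaded V = 7.00 × 2.20/449.2 = 0.03428 V.
Loaded: R_g‖R_L = 1.518 kΩ, giving V = 7.00 × 1.518/448.5 = 0.02370 V.
Drop = (0.03428 − 0.02370) / 0.03428 = 30.9 %.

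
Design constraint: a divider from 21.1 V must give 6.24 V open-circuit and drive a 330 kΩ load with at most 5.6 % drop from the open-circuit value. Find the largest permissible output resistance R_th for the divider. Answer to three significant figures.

R_th ≤ 19.6 kΩ

Loading drop = R_th/(R_th + R_L) ≤ 0.0560, so R_th ≤ R_L · ε/(1−ε) = 330 kΩ × 0.0560/0.9440 = 19.6 kΩ.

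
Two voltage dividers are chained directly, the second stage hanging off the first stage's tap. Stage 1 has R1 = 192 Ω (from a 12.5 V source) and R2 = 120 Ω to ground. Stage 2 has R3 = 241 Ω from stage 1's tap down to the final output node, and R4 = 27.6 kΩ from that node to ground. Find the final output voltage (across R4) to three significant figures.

Stage 2 presents R3+R4 = 27840 Ω as a load on stage 1's tap.
Stage 1's lower leg becomes R2‖(R3+R4) = 119.5 Ω, so V_mid = 12.5 × 119.5/311.5 = 4.795 V.
Stage 2 is itself unloaded: V_out = V_mid × R4/(R3+R4) = 4.795 × 27600/27840 = 4.75 V.

V_out ≈ 4.75 V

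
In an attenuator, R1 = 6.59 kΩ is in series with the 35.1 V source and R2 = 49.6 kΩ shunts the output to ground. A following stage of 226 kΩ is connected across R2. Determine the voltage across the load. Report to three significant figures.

V_out ≈ 30.2 V

The load sits in parallel with R2: R2‖R_L = (49.6 × 226) / (49.6 + 226) = 40.67 kΩ.
V_out = 35.1 × 40.67 / (6.59 + 40.67) = 35.1 × 40.67/47.26 = 30.2 V.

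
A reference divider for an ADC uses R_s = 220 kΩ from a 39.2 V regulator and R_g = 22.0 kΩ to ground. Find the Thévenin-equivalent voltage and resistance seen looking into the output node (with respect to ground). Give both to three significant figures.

V_th = 3.56 V, R_th = 20.0 kΩ

V_th is the open-circuit tap voltage: 39.2 × 22.0/(220 + 22.0) = 3.56 V.
With the supply zeroed, R_s and R_g appear in parallel from the tap: R_th = R_s‖R_g = (220 × 22.0)/242.0 = 20.0 kΩ.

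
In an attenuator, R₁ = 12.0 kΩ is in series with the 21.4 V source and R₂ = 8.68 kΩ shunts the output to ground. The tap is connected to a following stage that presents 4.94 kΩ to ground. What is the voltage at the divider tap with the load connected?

The load sits in parallel with R₂: R₂‖R_L = (8.68 × 4.94) / (8.68 + 4.94) = 3.148 kΩ.
V_out = 21.4 × 3.148 / (12.0 + 3.148) = 21.4 × 3.148/15.15 = 4.45 V.

V_out ≈ 4.45 V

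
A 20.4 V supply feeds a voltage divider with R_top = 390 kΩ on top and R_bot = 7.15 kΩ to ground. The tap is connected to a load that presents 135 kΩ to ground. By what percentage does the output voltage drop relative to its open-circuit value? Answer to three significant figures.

4.94 %

The divider's output (Thévenin) resistance is R_top‖R_bot = 7.021 kΩ.
Fractional drop under load = R_th/(R_th + R_L) = 7.021 / (7.021 + 135) = 0.04944.
So the output falls by 4.94 %.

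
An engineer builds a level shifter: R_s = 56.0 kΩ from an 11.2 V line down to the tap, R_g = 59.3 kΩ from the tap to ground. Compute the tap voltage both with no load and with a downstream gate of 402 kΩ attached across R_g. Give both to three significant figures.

Open-circuit: V = 11.2 × 59.3/(56.0 + 59.3) = 5.76 V.
With the load, R_g becomes R_g‖R_L = 51.68 kΩ, so V = 11.2 × 51.68/107.7 = 5.38 V.

Unloaded: 5.76 V; loaded: 5.38 V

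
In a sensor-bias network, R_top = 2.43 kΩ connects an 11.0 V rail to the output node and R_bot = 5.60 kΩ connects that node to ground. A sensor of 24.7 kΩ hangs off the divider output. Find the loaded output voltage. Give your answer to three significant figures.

The load sits in parallel with R_bot: R_bot‖R_L = (5.60 × 24.7) / (5.60 + 24.7) = 4.565 kΩ.
V_out = 11.0 × 4.565 / (2.43 + 4.565) = 11.0 × 4.565/6.995 = 7.18 V.

V_out ≈ 7.18 V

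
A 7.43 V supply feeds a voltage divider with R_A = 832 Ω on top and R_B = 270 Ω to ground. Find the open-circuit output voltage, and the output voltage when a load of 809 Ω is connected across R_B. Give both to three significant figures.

Unloaded: 1.82 V; loaded: 1.45 V

Open-circuit: V = 7.43 × 270/(832 + 270) = 1.82 V.
With the load, R_B becomes R_B‖R_L = 202.4 Ω, so V = 7.43 × 202.4/1034 = 1.45 V.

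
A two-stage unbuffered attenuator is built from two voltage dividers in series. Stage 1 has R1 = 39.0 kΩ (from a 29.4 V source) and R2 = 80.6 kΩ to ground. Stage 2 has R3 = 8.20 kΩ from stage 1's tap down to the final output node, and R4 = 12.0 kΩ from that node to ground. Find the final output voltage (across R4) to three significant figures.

Stage 2 presents R3+R4 = 20.20 kΩ as a load on stage 1's tap.
Stage 1's lower leg becomes R2‖(R3+R4) = 16.15 kΩ, so V_mid = 29.4 × 16.15/55.15 = 8.610 V.
Stage 2 is itself unloaded: V_out = V_mid × R4/(R3+R4) = 8.610 × 12.0/20.20 = 5.11 V.

V_out ≈ 5.11 V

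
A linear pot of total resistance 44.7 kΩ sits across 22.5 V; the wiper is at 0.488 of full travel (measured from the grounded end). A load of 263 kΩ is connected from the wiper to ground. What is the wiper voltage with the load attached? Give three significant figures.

V ≈ 10.5 V

The wiper splits the pot into (1−α)R = 22.89 kΩ above and αR = 21.81 kΩ below.
Lower section ‖ load = 20.14 kΩ.
V_wiper = 22.5 × 20.14/(22.89 + 20.14) = 10.5 V.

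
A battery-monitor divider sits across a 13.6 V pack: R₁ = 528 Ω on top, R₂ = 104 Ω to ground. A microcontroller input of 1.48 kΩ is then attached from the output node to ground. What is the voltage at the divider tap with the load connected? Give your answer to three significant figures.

The load sits in parallel with R₂: R₂‖R_L = (104 × 1480) / (104 + 1480) = 97.17 Ω.
V_out = 13.6 × 97.17 / (528 + 97.17) = 13.6 × 97.17/625.2 = 2.11 V.

V_out ≈ 2.11 V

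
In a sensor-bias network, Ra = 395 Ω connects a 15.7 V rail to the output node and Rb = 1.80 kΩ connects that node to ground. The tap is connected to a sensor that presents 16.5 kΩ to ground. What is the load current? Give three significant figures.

Rb‖R_L = 1623 Ω; V_out = 15.7 × 1623/2018 = 12.63 V.
I_L = V_out / R_L = 12.63 / 16.5 kΩ = 0.765 mA.

I_L ≈ 0.765 mA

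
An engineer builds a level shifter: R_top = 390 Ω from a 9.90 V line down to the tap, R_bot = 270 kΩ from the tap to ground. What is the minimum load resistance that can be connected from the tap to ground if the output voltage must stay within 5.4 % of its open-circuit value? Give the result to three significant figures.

Output resistance R_th = R_top‖R_bot = (390 × 270000)/270400 = 389.4 Ω.
The fractional drop is R_th/(R_th + R_L); requiring this ≤ 0.0540 gives R_L ≥ R_th(1/0.0540 − 1) = 389.4 × 17.52 = 6.82 kΩ.

R_L(min) ≈ 6.82 kΩ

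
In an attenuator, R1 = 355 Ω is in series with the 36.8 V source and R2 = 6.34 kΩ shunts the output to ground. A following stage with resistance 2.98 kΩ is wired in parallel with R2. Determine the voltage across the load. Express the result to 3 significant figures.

The load sits in parallel with R2: R2‖R_L = (6340 × 2980) / (6340 + 2980) = 2027 Ω.
V_out = 36.8 × 2027 / (355 + 2027) = 36.8 × 2027/2382 = 31.3 V.

V_out ≈ 31.3 V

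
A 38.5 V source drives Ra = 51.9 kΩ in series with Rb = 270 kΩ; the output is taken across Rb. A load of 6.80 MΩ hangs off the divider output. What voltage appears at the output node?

V_out ≈ 32.1 V

The load sits in parallel with Rb: Rb‖R_L = (270 × 6800) / (270 + 6800) = 259.7 kΩ.
V_out = 38.5 × 259.7 / (51.9 + 259.7) = 38.5 × 259.7/311.6 = 32.1 V.
(Unloaded it would have been 32.3 V.)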